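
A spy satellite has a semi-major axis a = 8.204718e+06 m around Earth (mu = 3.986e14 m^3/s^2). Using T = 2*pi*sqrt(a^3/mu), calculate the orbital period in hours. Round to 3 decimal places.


Step 1: a^3 / mu = 5.523203e+20 / 3.986e14 = 1.385650e+06
Step 2: sqrt(1.385650e+06) = 1177.1365 s
Step 3: T = 2*pi * 1177.1365 = 7396.17 s
Step 4: T in hours = 7396.17 / 3600 = 2.054 hours

2.054


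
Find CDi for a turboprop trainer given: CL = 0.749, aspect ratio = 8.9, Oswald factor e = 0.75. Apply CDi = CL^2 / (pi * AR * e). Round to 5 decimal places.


Step 1: CL^2 = 0.749^2 = 0.561001
Step 2: pi * AR * e = 3.14159 * 8.9 * 0.75 = 20.970131
Step 3: CDi = 0.561001 / 20.970131 = 0.02675

0.02675


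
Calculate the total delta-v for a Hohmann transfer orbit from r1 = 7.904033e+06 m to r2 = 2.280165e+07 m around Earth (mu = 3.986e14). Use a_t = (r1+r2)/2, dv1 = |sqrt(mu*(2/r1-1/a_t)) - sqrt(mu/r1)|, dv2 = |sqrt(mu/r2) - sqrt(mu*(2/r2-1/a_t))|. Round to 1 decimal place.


Step 1: Transfer semi-major axis a_t = (7.904033e+06 + 2.280165e+07) / 2 = 1.535284e+07 m
Step 2: v1 (circular at r1) = sqrt(mu/r1) = 7101.4 m/s
Step 3: v_t1 = sqrt(mu*(2/r1 - 1/a_t)) = 8654.32 m/s
Step 4: dv1 = |8654.32 - 7101.4| = 1552.92 m/s
Step 5: v2 (circular at r2) = 4181.05 m/s, v_t2 = 2999.96 m/s
Step 6: dv2 = |4181.05 - 2999.96| = 1181.09 m/s
Step 7: Total delta-v = 1552.92 + 1181.09 = 2734.0 m/s

2734.0


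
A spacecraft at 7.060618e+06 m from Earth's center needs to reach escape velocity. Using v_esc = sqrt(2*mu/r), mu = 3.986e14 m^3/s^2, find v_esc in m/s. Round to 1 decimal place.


Step 1: 2*mu/r = 2 * 3.986e14 / 7.060618e+06 = 112907963.5805
Step 2: v_esc = sqrt(112907963.5805) = 10625.8 m/s

10625.8


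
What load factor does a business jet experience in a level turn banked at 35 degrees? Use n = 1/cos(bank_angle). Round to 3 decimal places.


Step 1: Convert 35 degrees to radians = 0.610865
Step 2: cos(35 deg) = 0.819152
Step 3: n = 1 / 0.819152 = 1.221

1.221


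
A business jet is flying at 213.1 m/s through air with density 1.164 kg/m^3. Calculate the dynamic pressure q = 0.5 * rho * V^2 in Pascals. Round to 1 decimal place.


Step 1: V^2 = 213.1^2 = 45411.61
Step 2: q = 0.5 * 1.164 * 45411.61
Step 3: q = 26429.6 Pa

26429.6


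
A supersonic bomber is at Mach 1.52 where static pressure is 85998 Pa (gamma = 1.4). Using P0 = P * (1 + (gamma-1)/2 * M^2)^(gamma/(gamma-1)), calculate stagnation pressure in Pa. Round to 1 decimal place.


Step 1: (gamma-1)/2 * M^2 = 0.2 * 2.3104 = 0.46208
Step 2: 1 + 0.46208 = 1.46208
Step 3: Exponent gamma/(gamma-1) = 3.5
Step 4: P0 = 85998 * 1.46208^3.5 = 325003.0 Pa

325003.0


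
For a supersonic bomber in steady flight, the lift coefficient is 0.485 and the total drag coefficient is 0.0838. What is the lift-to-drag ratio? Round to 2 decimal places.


Step 1: L/D = CL / CD = 0.485 / 0.0838
Step 2: L/D = 5.79

5.79


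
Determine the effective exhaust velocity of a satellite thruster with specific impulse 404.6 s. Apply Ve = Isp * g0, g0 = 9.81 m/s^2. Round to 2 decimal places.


Step 1: Ve = Isp * g0 = 404.6 * 9.81
Step 2: Ve = 3969.13 m/s

3969.13


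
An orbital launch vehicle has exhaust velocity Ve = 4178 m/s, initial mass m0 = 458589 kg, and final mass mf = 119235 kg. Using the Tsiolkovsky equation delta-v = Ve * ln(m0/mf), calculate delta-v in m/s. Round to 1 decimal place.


Step 1: Mass ratio m0/mf = 458589 / 119235 = 3.846094
Step 2: ln(3.846094) = 1.347058
Step 3: delta-v = 4178 * 1.347058 = 5628.0 m/s

5628.0


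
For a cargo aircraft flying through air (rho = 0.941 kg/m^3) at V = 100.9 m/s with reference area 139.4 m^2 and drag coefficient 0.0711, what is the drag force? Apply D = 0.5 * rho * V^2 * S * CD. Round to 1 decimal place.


Step 1: Dynamic pressure q = 0.5 * 0.941 * 100.9^2 = 4790.0711 Pa
Step 2: Drag D = q * S * CD = 4790.0711 * 139.4 * 0.0711
Step 3: D = 47476.0 N

47476.0


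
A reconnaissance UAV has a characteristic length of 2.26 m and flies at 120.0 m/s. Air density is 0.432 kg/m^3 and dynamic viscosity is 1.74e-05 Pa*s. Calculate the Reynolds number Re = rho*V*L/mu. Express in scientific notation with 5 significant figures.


Step 1: Numerator = rho * V * L = 0.432 * 120.0 * 2.26 = 117.1584
Step 2: Re = 117.1584 / 1.74e-05
Step 3: Re = 6.7332e+06

6.7332e+06


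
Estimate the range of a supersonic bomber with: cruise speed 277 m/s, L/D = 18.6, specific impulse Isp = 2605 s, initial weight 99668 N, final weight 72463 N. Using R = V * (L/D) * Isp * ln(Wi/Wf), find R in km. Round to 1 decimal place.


Step 1: Coefficient = V * (L/D) * Isp = 277 * 18.6 * 2605 = 13421481.0 m
Step 2: Wi/Wf = 99668 / 72463 = 1.375433
Step 3: ln(1.375433) = 0.318769
Step 4: R = 13421481.0 * 0.318769 = 4278346.4 m = 4278.3 km

4278.3


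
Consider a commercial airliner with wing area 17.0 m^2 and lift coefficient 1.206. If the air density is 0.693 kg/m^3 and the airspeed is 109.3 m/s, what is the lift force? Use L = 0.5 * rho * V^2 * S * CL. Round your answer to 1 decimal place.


Step 1: Calculate dynamic pressure q = 0.5 * 0.693 * 109.3^2 = 0.5 * 0.693 * 11946.49 = 4139.4588 Pa
Step 2: Multiply by wing area and lift coefficient: L = 4139.4588 * 17.0 * 1.206
Step 3: L = 70370.7993 * 1.206 = 84867.2 N

84867.2


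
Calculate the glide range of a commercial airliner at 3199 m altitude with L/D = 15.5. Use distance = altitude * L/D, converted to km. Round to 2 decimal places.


Step 1: Glide distance = altitude * L/D = 3199 * 15.5 = 49584.5 m
Step 2: Convert to km: 49584.5 / 1000 = 49.58 km

49.58


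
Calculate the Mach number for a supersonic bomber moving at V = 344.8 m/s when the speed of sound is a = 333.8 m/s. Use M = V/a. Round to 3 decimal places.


Step 1: M = V / a = 344.8 / 333.8
Step 2: M = 1.033

1.033


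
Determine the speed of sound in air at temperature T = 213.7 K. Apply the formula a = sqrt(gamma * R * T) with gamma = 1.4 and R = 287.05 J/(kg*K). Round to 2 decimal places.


Step 1: gamma * R * T = 1.4 * 287.05 * 213.7 = 85879.619
Step 2: a = sqrt(85879.619) = 293.05 m/s

293.05


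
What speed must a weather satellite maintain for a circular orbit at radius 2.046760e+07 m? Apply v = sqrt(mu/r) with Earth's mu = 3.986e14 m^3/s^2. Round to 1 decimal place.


Step 1: mu / r = 3.986e14 / 2.046760e+07 = 19474681.9363
Step 2: v = sqrt(19474681.9363) = 4413.0 m/s

4413.0


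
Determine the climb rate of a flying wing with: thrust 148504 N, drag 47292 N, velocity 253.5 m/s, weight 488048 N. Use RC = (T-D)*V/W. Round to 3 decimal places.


Step 1: Excess thrust = T - D = 148504 - 47292 = 101212 N
Step 2: Excess power = 101212 * 253.5 = 25657242.0 W
Step 3: RC = 25657242.0 / 488048 = 52.571 m/s

52.571


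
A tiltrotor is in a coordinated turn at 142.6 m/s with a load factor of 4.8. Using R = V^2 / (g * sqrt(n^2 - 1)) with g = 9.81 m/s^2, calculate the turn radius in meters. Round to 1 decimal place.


Step 1: V^2 = 142.6^2 = 20334.76
Step 2: n^2 - 1 = 4.8^2 - 1 = 22.04
Step 3: sqrt(22.04) = 4.694678
Step 4: R = 20334.76 / (9.81 * 4.694678) = 441.5 m

441.5


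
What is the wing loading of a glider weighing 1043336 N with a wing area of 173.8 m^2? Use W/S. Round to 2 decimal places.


Step 1: Wing loading = W / S = 1043336 / 173.8
Step 2: Wing loading = 6003.08 N/m^2

6003.08


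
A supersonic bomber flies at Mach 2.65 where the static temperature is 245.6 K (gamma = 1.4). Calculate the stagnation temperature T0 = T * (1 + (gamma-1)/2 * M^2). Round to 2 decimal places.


Step 1: (gamma-1)/2 = 0.2
Step 2: M^2 = 7.0225
Step 3: 1 + 0.2 * 7.0225 = 2.4045
Step 4: T0 = 245.6 * 2.4045 = 590.55 K

590.55


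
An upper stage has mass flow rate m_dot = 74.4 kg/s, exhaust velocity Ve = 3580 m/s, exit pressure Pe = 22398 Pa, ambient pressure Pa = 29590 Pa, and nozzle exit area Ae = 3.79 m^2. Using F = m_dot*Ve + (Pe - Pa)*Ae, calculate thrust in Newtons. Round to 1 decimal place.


Step 1: Momentum thrust = m_dot * Ve = 74.4 * 3580 = 266352.0 N
Step 2: Pressure thrust = (Pe - Pa) * Ae = (22398 - 29590) * 3.79 = -27257.68 N
Step 3: Total thrust F = 266352.0 + -27257.68 = 239094.3 N

239094.3


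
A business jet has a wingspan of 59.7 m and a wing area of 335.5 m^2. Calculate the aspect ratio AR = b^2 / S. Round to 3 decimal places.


Step 1: b^2 = 59.7^2 = 3564.09
Step 2: AR = 3564.09 / 335.5 = 10.623

10.623


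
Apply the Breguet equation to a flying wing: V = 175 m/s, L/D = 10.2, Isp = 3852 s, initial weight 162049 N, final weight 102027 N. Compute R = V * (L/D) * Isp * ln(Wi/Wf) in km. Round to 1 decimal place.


Step 1: Coefficient = V * (L/D) * Isp = 175 * 10.2 * 3852 = 6875820.0 m
Step 2: Wi/Wf = 162049 / 102027 = 1.588295
Step 3: ln(1.588295) = 0.462661
Step 4: R = 6875820.0 * 0.462661 = 3181175.6 m = 3181.2 km

3181.2


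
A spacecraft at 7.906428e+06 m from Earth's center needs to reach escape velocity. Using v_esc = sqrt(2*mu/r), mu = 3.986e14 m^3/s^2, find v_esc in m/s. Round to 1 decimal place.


Step 1: 2*mu/r = 2 * 3.986e14 / 7.906428e+06 = 100829350.4981
Step 2: v_esc = sqrt(100829350.4981) = 10041.4 m/s

10041.4


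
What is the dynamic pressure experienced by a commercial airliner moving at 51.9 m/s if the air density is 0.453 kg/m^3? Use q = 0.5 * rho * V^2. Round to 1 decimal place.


Step 1: V^2 = 51.9^2 = 2693.61
Step 2: q = 0.5 * 0.453 * 2693.61
Step 3: q = 610.1 Pa

610.1


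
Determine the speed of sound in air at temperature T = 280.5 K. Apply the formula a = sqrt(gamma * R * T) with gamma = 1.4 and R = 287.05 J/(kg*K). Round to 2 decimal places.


Step 1: gamma * R * T = 1.4 * 287.05 * 280.5 = 112724.535
Step 2: a = sqrt(112724.535) = 335.74 m/s

335.74


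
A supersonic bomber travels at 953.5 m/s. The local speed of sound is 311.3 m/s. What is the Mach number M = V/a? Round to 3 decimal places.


Step 1: M = V / a = 953.5 / 311.3
Step 2: M = 3.063

3.063


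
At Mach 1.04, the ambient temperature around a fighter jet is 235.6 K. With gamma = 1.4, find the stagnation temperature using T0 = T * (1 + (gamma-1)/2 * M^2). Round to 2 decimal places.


Step 1: (gamma-1)/2 = 0.2
Step 2: M^2 = 1.0816
Step 3: 1 + 0.2 * 1.0816 = 1.21632
Step 4: T0 = 235.6 * 1.21632 = 286.56 K

286.56


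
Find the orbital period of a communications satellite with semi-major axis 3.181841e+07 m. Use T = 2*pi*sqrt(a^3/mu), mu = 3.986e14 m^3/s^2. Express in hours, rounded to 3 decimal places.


Step 1: a^3 / mu = 3.221332e+22 / 3.986e14 = 8.081614e+07
Step 2: sqrt(8.081614e+07) = 8989.78 s
Step 3: T = 2*pi * 8989.78 = 56484.45 s
Step 4: T in hours = 56484.45 / 3600 = 15.690 hours

15.690


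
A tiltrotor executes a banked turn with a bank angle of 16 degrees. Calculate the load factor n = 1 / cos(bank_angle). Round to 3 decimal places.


Step 1: Convert 16 degrees to radians = 0.279253
Step 2: cos(16 deg) = 0.961262
Step 3: n = 1 / 0.961262 = 1.040

1.040


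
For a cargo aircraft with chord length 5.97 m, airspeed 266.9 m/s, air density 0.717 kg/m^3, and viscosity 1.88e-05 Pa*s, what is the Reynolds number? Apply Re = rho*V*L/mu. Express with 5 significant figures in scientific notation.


Step 1: Numerator = rho * V * L = 0.717 * 266.9 * 5.97 = 1142.462781
Step 2: Re = 1142.462781 / 1.88e-05
Step 3: Re = 6.0769e+07

6.0769e+07


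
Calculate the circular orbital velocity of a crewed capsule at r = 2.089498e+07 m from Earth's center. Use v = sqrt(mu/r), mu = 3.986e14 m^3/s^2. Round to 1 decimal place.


Step 1: mu / r = 3.986e14 / 2.089498e+07 = 19076352.3105
Step 2: v = sqrt(19076352.3105) = 4367.6 m/s

4367.6


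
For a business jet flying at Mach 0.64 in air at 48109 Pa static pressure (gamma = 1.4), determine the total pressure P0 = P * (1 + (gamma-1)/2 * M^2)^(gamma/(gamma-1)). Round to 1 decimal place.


Step 1: (gamma-1)/2 * M^2 = 0.2 * 0.4096 = 0.08192
Step 2: 1 + 0.08192 = 1.08192
Step 3: Exponent gamma/(gamma-1) = 3.5
Step 4: P0 = 48109 * 1.08192^3.5 = 63373.7 Pa

63373.7


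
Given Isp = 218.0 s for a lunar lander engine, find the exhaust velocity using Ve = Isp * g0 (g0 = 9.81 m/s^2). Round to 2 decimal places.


Step 1: Ve = Isp * g0 = 218.0 * 9.81
Step 2: Ve = 2138.58 m/s

2138.58


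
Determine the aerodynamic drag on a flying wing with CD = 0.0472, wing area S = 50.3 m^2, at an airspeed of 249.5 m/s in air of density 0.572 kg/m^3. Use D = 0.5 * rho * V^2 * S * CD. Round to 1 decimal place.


Step 1: Dynamic pressure q = 0.5 * 0.572 * 249.5^2 = 17803.5715 Pa
Step 2: Drag D = q * S * CD = 17803.5715 * 50.3 * 0.0472
Step 3: D = 42268.5 N

42268.5


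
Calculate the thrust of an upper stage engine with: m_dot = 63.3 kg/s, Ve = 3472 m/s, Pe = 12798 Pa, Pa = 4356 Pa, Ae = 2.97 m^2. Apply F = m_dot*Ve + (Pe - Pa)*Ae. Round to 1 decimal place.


Step 1: Momentum thrust = m_dot * Ve = 63.3 * 3472 = 219777.6 N
Step 2: Pressure thrust = (Pe - Pa) * Ae = (12798 - 4356) * 2.97 = 25072.74 N
Step 3: Total thrust F = 219777.6 + 25072.74 = 244850.3 N

244850.3


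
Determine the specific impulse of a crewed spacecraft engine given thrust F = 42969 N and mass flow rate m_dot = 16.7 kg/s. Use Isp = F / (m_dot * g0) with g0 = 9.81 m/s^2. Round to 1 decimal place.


Step 1: m_dot * g0 = 16.7 * 9.81 = 163.83
Step 2: Isp = 42969 / 163.83 = 262.3 s

262.3


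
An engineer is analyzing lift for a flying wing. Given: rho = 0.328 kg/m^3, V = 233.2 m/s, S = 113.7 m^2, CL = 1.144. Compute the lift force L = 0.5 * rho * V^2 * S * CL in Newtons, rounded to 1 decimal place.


Step 1: Calculate dynamic pressure q = 0.5 * 0.328 * 233.2^2 = 0.5 * 0.328 * 54382.24 = 8918.6874 Pa
Step 2: Multiply by wing area and lift coefficient: L = 8918.6874 * 113.7 * 1.144
Step 3: L = 1014054.7528 * 1.144 = 1160078.6 N

1160078.6


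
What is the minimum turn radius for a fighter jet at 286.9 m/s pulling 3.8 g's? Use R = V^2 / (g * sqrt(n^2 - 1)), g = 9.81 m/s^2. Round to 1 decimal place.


Step 1: V^2 = 286.9^2 = 82311.61
Step 2: n^2 - 1 = 3.8^2 - 1 = 13.44
Step 3: sqrt(13.44) = 3.666061
Step 4: R = 82311.61 / (9.81 * 3.666061) = 2288.7 m

2288.7


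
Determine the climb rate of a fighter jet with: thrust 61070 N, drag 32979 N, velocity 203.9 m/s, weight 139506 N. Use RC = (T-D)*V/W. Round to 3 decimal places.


Step 1: Excess thrust = T - D = 61070 - 32979 = 28091 N
Step 2: Excess power = 28091 * 203.9 = 5727754.9 W
Step 3: RC = 5727754.9 / 139506 = 41.057 m/s

41.057


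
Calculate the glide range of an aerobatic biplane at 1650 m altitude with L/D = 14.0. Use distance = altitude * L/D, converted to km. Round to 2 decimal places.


Step 1: Glide distance = altitude * L/D = 1650 * 14.0 = 23100.0 m
Step 2: Convert to km: 23100.0 / 1000 = 23.10 km

23.10


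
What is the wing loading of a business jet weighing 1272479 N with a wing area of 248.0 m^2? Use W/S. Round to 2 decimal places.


Step 1: Wing loading = W / S = 1272479 / 248.0
Step 2: Wing loading = 5130.96 N/m^2

5130.96


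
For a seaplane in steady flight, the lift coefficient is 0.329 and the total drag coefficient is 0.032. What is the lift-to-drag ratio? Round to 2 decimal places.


Step 1: L/D = CL / CD = 0.329 / 0.032
Step 2: L/D = 10.28

10.28


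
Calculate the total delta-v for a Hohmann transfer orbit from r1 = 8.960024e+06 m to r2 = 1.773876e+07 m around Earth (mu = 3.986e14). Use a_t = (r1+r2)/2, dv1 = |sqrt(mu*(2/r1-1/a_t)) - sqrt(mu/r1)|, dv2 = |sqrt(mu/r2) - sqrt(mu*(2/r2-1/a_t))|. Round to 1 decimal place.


Step 1: Transfer semi-major axis a_t = (8.960024e+06 + 1.773876e+07) / 2 = 1.334939e+07 m
Step 2: v1 (circular at r1) = sqrt(mu/r1) = 6669.82 m/s
Step 3: v_t1 = sqrt(mu*(2/r1 - 1/a_t)) = 7688.56 m/s
Step 4: dv1 = |7688.56 - 6669.82| = 1018.74 m/s
Step 5: v2 (circular at r2) = 4740.31 m/s, v_t2 = 3883.57 m/s
Step 6: dv2 = |4740.31 - 3883.57| = 856.75 m/s
Step 7: Total delta-v = 1018.74 + 856.75 = 1875.5 m/s

1875.5


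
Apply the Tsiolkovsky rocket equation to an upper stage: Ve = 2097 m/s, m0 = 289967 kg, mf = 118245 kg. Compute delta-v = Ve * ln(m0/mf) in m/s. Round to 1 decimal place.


Step 1: Mass ratio m0/mf = 289967 / 118245 = 2.452256
Step 2: ln(2.452256) = 0.897008
Step 3: delta-v = 2097 * 0.897008 = 1881.0 m/s

1881.0


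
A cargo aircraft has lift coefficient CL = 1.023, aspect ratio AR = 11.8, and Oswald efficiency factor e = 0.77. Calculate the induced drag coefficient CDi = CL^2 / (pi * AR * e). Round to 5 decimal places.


Step 1: CL^2 = 1.023^2 = 1.046529
Step 2: pi * AR * e = 3.14159 * 11.8 * 0.77 = 28.544511
Step 3: CDi = 1.046529 / 28.544511 = 0.03666

0.03666


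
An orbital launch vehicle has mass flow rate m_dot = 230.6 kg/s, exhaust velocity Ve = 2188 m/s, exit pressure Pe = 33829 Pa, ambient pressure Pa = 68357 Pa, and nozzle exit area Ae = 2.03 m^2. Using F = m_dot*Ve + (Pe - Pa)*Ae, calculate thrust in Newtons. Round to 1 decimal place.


Step 1: Momentum thrust = m_dot * Ve = 230.6 * 2188 = 504552.8 N
Step 2: Pressure thrust = (Pe - Pa) * Ae = (33829 - 68357) * 2.03 = -70091.84 N
Step 3: Total thrust F = 504552.8 + -70091.84 = 434461.0 N

434461.0


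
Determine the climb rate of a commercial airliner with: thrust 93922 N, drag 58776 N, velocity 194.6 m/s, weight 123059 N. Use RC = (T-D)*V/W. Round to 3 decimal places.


Step 1: Excess thrust = T - D = 93922 - 58776 = 35146 N
Step 2: Excess power = 35146 * 194.6 = 6839411.6 W
Step 3: RC = 6839411.6 / 123059 = 55.578 m/s

55.578


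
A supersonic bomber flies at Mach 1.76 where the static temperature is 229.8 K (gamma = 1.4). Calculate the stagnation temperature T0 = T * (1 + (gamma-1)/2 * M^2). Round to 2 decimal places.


Step 1: (gamma-1)/2 = 0.2
Step 2: M^2 = 3.0976
Step 3: 1 + 0.2 * 3.0976 = 1.61952
Step 4: T0 = 229.8 * 1.61952 = 372.17 K

372.17


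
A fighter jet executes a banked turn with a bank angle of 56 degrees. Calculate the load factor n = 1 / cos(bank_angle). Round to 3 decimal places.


Step 1: Convert 56 degrees to radians = 0.977384
Step 2: cos(56 deg) = 0.559193
Step 3: n = 1 / 0.559193 = 1.788

1.788


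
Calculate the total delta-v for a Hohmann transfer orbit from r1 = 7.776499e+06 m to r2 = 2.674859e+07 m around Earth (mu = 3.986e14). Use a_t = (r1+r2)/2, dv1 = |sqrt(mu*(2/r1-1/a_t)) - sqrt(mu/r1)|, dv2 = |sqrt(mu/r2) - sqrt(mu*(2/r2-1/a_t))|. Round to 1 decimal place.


Step 1: Transfer semi-major axis a_t = (7.776499e+06 + 2.674859e+07) / 2 = 1.726254e+07 m
Step 2: v1 (circular at r1) = sqrt(mu/r1) = 7159.4 m/s
Step 3: v_t1 = sqrt(mu*(2/r1 - 1/a_t)) = 8911.99 m/s
Step 4: dv1 = |8911.99 - 7159.4| = 1752.59 m/s
Step 5: v2 (circular at r2) = 3860.27 m/s, v_t2 = 2590.94 m/s
Step 6: dv2 = |3860.27 - 2590.94| = 1269.33 m/s
Step 7: Total delta-v = 1752.59 + 1269.33 = 3021.9 m/s

3021.9


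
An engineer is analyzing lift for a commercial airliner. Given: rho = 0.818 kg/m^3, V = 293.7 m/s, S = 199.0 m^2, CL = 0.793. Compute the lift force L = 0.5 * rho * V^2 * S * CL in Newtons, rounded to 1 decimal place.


Step 1: Calculate dynamic pressure q = 0.5 * 0.818 * 293.7^2 = 0.5 * 0.818 * 86259.69 = 35280.2132 Pa
Step 2: Multiply by wing area and lift coefficient: L = 35280.2132 * 199.0 * 0.793
Step 3: L = 7020762.4288 * 0.793 = 5567464.6 N

5567464.6


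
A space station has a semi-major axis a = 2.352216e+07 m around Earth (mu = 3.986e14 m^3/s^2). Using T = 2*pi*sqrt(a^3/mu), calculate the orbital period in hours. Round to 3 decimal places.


Step 1: a^3 / mu = 1.301462e+22 / 3.986e14 = 3.265084e+07
Step 2: sqrt(3.265084e+07) = 5714.091 s
Step 3: T = 2*pi * 5714.091 = 35902.69 s
Step 4: T in hours = 35902.69 / 3600 = 9.973 hours

9.973


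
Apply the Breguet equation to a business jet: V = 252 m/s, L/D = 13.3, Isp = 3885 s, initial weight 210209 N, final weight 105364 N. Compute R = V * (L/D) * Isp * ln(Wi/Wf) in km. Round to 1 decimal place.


Step 1: Coefficient = V * (L/D) * Isp = 252 * 13.3 * 3885 = 13020966.0 m
Step 2: Wi/Wf = 210209 / 105364 = 1.995074
Step 3: ln(1.995074) = 0.690681
Step 4: R = 13020966.0 * 0.690681 = 8993337.1 m = 8993.3 km

8993.3


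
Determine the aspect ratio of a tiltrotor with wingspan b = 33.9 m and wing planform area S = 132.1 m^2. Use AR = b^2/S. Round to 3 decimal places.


Step 1: b^2 = 33.9^2 = 1149.21
Step 2: AR = 1149.21 / 132.1 = 8.700

8.700


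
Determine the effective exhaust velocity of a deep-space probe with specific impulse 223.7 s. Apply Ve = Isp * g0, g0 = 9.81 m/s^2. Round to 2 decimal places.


Step 1: Ve = Isp * g0 = 223.7 * 9.81
Step 2: Ve = 2194.50 m/s

2194.50


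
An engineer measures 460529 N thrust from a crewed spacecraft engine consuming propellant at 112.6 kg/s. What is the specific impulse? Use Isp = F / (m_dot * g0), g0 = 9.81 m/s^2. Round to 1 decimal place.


Step 1: m_dot * g0 = 112.6 * 9.81 = 1104.61
Step 2: Isp = 460529 / 1104.61 = 416.9 s

416.9


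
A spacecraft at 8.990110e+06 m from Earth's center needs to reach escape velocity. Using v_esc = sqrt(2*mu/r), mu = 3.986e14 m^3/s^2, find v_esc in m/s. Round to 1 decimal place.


Step 1: 2*mu/r = 2 * 3.986e14 / 8.990110e+06 = 88675221.9939
Step 2: v_esc = sqrt(88675221.9939) = 9416.8 m/s

9416.8


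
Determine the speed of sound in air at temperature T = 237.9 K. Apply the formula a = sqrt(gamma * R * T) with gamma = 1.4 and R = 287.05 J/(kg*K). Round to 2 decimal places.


Step 1: gamma * R * T = 1.4 * 287.05 * 237.9 = 95604.873
Step 2: a = sqrt(95604.873) = 309.20 m/s

309.20


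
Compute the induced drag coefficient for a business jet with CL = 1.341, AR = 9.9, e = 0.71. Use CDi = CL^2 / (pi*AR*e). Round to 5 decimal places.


Step 1: CL^2 = 1.341^2 = 1.798281
Step 2: pi * AR * e = 3.14159 * 9.9 * 0.71 = 22.082255
Step 3: CDi = 1.798281 / 22.082255 = 0.08144

0.08144


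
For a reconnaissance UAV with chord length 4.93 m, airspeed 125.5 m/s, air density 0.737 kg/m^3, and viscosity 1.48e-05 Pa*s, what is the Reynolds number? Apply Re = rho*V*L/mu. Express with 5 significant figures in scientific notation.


Step 1: Numerator = rho * V * L = 0.737 * 125.5 * 4.93 = 455.992955
Step 2: Re = 455.992955 / 1.48e-05
Step 3: Re = 3.0810e+07

3.0810e+07


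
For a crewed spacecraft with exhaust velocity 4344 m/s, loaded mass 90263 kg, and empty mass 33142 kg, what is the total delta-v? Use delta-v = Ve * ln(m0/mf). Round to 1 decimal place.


Step 1: Mass ratio m0/mf = 90263 / 33142 = 2.723523
Step 2: ln(2.723523) = 1.001926
Step 3: delta-v = 4344 * 1.001926 = 4352.4 m/s

4352.4


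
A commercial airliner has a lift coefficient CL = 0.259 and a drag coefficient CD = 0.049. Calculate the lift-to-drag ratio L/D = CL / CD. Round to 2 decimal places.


Step 1: L/D = CL / CD = 0.259 / 0.049
Step 2: L/D = 5.29

5.29


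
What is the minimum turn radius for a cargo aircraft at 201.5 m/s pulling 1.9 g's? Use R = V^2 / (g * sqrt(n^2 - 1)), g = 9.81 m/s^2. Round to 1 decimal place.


Step 1: V^2 = 201.5^2 = 40602.25
Step 2: n^2 - 1 = 1.9^2 - 1 = 2.61
Step 3: sqrt(2.61) = 1.615549
Step 4: R = 40602.25 / (9.81 * 1.615549) = 2561.9 m

2561.9


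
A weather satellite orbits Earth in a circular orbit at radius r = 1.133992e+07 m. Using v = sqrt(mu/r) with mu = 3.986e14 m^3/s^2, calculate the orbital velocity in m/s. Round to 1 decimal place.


Step 1: mu / r = 3.986e14 / 1.133992e+07 = 35150159.7895
Step 2: v = sqrt(35150159.7895) = 5928.8 m/s

5928.8


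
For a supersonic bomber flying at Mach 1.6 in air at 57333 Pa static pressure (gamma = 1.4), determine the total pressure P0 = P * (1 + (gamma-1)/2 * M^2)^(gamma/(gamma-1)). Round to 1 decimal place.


Step 1: (gamma-1)/2 * M^2 = 0.2 * 2.56 = 0.512
Step 2: 1 + 0.512 = 1.512
Step 3: Exponent gamma/(gamma-1) = 3.5
Step 4: P0 = 57333 * 1.512^3.5 = 243689.0 Pa

243689.0


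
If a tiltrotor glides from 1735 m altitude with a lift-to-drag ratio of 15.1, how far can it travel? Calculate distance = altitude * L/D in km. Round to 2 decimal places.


Step 1: Glide distance = altitude * L/D = 1735 * 15.1 = 26198.5 m
Step 2: Convert to km: 26198.5 / 1000 = 26.20 km

26.20


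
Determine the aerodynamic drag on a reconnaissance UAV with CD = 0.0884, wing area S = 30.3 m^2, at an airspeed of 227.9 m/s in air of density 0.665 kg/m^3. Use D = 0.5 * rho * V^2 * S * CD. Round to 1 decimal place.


Step 1: Dynamic pressure q = 0.5 * 0.665 * 227.9^2 = 17269.5213 Pa
Step 2: Drag D = q * S * CD = 17269.5213 * 30.3 * 0.0884
Step 3: D = 46256.8 N

46256.8


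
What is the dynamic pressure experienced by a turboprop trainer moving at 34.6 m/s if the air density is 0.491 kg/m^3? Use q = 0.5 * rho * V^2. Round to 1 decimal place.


Step 1: V^2 = 34.6^2 = 1197.16
Step 2: q = 0.5 * 0.491 * 1197.16
Step 3: q = 293.9 Pa

293.9


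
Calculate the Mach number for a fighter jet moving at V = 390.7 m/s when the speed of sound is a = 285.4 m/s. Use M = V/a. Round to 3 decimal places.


Step 1: M = V / a = 390.7 / 285.4
Step 2: M = 1.369

1.369


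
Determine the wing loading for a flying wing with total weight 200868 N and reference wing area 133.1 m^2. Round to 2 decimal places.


Step 1: Wing loading = W / S = 200868 / 133.1
Step 2: Wing loading = 1509.15 N/m^2

1509.15


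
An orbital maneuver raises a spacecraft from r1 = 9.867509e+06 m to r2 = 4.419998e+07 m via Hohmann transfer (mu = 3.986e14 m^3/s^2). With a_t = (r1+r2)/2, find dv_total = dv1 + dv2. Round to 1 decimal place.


Step 1: Transfer semi-major axis a_t = (9.867509e+06 + 4.419998e+07) / 2 = 2.703374e+07 m
Step 2: v1 (circular at r1) = sqrt(mu/r1) = 6355.72 m/s
Step 3: v_t1 = sqrt(mu*(2/r1 - 1/a_t)) = 8126.86 m/s
Step 4: dv1 = |8126.86 - 6355.72| = 1771.14 m/s
Step 5: v2 (circular at r2) = 3003.02 m/s, v_t2 = 1814.3 m/s
Step 6: dv2 = |3003.02 - 1814.3| = 1188.72 m/s
Step 7: Total delta-v = 1771.14 + 1188.72 = 2959.9 m/s

2959.9


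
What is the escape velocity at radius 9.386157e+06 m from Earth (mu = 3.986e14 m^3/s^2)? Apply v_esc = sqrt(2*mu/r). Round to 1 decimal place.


Step 1: 2*mu/r = 2 * 3.986e14 / 9.386157e+06 = 84933588.9012
Step 2: v_esc = sqrt(84933588.9012) = 9215.9 m/s

9215.9


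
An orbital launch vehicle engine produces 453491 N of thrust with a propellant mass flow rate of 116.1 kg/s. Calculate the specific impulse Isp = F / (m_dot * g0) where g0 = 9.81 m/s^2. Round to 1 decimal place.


Step 1: m_dot * g0 = 116.1 * 9.81 = 1138.94
Step 2: Isp = 453491 / 1138.94 = 398.2 s

398.2


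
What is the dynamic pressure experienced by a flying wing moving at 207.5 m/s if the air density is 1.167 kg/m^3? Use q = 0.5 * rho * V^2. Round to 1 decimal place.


Step 1: V^2 = 207.5^2 = 43056.25
Step 2: q = 0.5 * 1.167 * 43056.25
Step 3: q = 25123.3 Pa

25123.3


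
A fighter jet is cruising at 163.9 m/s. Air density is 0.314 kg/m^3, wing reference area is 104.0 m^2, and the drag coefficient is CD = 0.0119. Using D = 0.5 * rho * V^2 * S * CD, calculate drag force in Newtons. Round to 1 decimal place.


Step 1: Dynamic pressure q = 0.5 * 0.314 * 163.9^2 = 4217.524 Pa
Step 2: Drag D = q * S * CD = 4217.524 * 104.0 * 0.0119
Step 3: D = 5219.6 N

5219.6


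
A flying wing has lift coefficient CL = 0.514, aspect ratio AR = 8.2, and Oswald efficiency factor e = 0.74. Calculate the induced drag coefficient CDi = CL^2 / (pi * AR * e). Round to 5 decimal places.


Step 1: CL^2 = 0.514^2 = 0.264196
Step 2: pi * AR * e = 3.14159 * 8.2 * 0.74 = 19.063184
Step 3: CDi = 0.264196 / 19.063184 = 0.01386

0.01386


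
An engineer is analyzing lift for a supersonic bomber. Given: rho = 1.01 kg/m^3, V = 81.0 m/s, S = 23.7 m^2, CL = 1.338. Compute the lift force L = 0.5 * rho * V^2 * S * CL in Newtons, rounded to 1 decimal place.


Step 1: Calculate dynamic pressure q = 0.5 * 1.01 * 81.0^2 = 0.5 * 1.01 * 6561.0 = 3313.305 Pa
Step 2: Multiply by wing area and lift coefficient: L = 3313.305 * 23.7 * 1.338
Step 3: L = 78525.3285 * 1.338 = 105066.9 N

105066.9


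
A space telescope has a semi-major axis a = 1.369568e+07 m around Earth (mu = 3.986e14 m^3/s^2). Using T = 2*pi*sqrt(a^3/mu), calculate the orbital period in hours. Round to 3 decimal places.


Step 1: a^3 / mu = 2.568921e+21 / 3.986e14 = 6.444860e+06
Step 2: sqrt(6.444860e+06) = 2538.6729 s
Step 3: T = 2*pi * 2538.6729 = 15950.95 s
Step 4: T in hours = 15950.95 / 3600 = 4.431 hours

4.431


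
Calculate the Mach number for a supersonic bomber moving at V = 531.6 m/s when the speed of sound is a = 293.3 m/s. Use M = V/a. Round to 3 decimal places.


Step 1: M = V / a = 531.6 / 293.3
Step 2: M = 1.812

1.812


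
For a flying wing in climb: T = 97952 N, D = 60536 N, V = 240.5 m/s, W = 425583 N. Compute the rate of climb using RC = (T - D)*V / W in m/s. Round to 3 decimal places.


Step 1: Excess thrust = T - D = 97952 - 60536 = 37416 N
Step 2: Excess power = 37416 * 240.5 = 8998548.0 W
Step 3: RC = 8998548.0 / 425583 = 21.144 m/s

21.144


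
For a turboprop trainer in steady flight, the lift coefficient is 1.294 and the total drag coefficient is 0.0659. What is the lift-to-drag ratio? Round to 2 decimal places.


Step 1: L/D = CL / CD = 1.294 / 0.0659
Step 2: L/D = 19.64

19.64


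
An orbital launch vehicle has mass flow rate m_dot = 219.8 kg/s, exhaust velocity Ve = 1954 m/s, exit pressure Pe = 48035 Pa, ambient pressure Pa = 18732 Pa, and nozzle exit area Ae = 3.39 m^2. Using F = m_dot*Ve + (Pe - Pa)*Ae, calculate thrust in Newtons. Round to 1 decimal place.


Step 1: Momentum thrust = m_dot * Ve = 219.8 * 1954 = 429489.2 N
Step 2: Pressure thrust = (Pe - Pa) * Ae = (48035 - 18732) * 3.39 = 99337.17 N
Step 3: Total thrust F = 429489.2 + 99337.17 = 528826.4 N

528826.4


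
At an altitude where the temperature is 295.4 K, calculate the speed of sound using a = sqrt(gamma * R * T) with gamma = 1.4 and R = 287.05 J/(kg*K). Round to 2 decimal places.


Step 1: gamma * R * T = 1.4 * 287.05 * 295.4 = 118712.398
Step 2: a = sqrt(118712.398) = 344.55 m/s

344.55


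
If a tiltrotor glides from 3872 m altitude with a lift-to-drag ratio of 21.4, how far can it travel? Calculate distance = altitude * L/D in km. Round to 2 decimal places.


Step 1: Glide distance = altitude * L/D = 3872 * 21.4 = 82860.8 m
Step 2: Convert to km: 82860.8 / 1000 = 82.86 km

82.86


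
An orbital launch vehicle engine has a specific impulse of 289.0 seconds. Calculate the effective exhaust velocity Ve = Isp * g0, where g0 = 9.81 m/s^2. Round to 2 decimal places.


Step 1: Ve = Isp * g0 = 289.0 * 9.81
Step 2: Ve = 2835.09 m/s

2835.09


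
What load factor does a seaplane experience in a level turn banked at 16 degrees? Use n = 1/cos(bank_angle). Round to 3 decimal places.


Step 1: Convert 16 degrees to radians = 0.279253
Step 2: cos(16 deg) = 0.961262
Step 3: n = 1 / 0.961262 = 1.040

1.040


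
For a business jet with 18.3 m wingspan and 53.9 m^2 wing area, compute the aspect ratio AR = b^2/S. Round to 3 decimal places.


Step 1: b^2 = 18.3^2 = 334.89
Step 2: AR = 334.89 / 53.9 = 6.213

6.213


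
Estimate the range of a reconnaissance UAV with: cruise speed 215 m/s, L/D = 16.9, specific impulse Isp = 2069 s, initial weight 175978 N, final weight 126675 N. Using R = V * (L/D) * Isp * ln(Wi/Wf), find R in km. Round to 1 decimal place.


Step 1: Coefficient = V * (L/D) * Isp = 215 * 16.9 * 2069 = 7517711.5 m
Step 2: Wi/Wf = 175978 / 126675 = 1.389209
Step 3: ln(1.389209) = 0.328734
Step 4: R = 7517711.5 * 0.328734 = 2471329.1 m = 2471.3 km

2471.3


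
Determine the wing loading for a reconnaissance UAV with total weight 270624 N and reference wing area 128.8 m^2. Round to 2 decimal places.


Step 1: Wing loading = W / S = 270624 / 128.8
Step 2: Wing loading = 2101.12 N/m^2

2101.12


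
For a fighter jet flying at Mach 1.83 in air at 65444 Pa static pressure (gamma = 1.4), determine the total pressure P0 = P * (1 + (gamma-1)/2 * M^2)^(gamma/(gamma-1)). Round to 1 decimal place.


Step 1: (gamma-1)/2 * M^2 = 0.2 * 3.3489 = 0.66978
Step 2: 1 + 0.66978 = 1.66978
Step 3: Exponent gamma/(gamma-1) = 3.5
Step 4: P0 = 65444 * 1.66978^3.5 = 393710.7 Pa

393710.7


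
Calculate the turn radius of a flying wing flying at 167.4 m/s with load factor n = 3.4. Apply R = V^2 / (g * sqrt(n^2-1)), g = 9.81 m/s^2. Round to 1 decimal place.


Step 1: V^2 = 167.4^2 = 28022.76
Step 2: n^2 - 1 = 3.4^2 - 1 = 10.56
Step 3: sqrt(10.56) = 3.249615
Step 4: R = 28022.76 / (9.81 * 3.249615) = 879.0 m

879.0


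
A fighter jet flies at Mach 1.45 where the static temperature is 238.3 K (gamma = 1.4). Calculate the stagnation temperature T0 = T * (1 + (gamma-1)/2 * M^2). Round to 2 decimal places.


Step 1: (gamma-1)/2 = 0.2
Step 2: M^2 = 2.1025
Step 3: 1 + 0.2 * 2.1025 = 1.4205
Step 4: T0 = 238.3 * 1.4205 = 338.51 K

338.51


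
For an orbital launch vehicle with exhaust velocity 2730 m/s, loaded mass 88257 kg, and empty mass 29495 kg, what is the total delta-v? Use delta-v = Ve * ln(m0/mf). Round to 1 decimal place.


Step 1: Mass ratio m0/mf = 88257 / 29495 = 2.99227
Step 2: ln(2.99227) = 1.096032
Step 3: delta-v = 2730 * 1.096032 = 2992.2 m/s

2992.2


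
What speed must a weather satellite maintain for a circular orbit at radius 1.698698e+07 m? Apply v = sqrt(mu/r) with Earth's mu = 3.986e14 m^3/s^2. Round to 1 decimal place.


Step 1: mu / r = 3.986e14 / 1.698698e+07 = 23465030.2761
Step 2: v = sqrt(23465030.2761) = 4844.1 m/s

4844.1


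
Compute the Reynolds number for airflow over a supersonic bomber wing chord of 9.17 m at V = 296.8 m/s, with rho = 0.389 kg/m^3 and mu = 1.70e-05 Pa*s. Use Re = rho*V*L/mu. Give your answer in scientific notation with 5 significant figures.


Step 1: Numerator = rho * V * L = 0.389 * 296.8 * 9.17 = 1058.724184
Step 2: Re = 1058.724184 / 1.70e-05
Step 3: Re = 6.2278e+07

6.2278e+07


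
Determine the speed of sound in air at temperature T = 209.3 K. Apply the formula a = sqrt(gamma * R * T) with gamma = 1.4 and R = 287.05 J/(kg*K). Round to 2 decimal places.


Step 1: gamma * R * T = 1.4 * 287.05 * 209.3 = 84111.391
Step 2: a = sqrt(84111.391) = 290.02 m/s

290.02


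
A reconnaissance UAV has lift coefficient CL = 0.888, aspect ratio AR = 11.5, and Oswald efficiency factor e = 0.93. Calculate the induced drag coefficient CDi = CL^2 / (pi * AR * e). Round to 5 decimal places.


Step 1: CL^2 = 0.888^2 = 0.788544
Step 2: pi * AR * e = 3.14159 * 11.5 * 0.93 = 33.599333
Step 3: CDi = 0.788544 / 33.599333 = 0.02347

0.02347


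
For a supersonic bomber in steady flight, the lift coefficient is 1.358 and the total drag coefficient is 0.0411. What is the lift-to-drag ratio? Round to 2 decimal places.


Step 1: L/D = CL / CD = 1.358 / 0.0411
Step 2: L/D = 33.04

33.04


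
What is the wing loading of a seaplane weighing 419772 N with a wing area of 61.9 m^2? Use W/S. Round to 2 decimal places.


Step 1: Wing loading = W / S = 419772 / 61.9
Step 2: Wing loading = 6781.45 N/m^2

6781.45


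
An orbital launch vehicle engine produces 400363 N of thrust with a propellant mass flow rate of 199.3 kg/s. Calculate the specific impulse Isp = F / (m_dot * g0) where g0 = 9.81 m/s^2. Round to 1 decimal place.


Step 1: m_dot * g0 = 199.3 * 9.81 = 1955.13
Step 2: Isp = 400363 / 1955.13 = 204.8 s

204.8


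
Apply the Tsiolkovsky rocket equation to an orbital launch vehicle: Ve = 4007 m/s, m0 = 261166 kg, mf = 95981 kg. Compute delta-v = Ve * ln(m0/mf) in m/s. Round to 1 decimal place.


Step 1: Mass ratio m0/mf = 261166 / 95981 = 2.721018
Step 2: ln(2.721018) = 1.001006
Step 3: delta-v = 4007 * 1.001006 = 4011.0 m/s

4011.0


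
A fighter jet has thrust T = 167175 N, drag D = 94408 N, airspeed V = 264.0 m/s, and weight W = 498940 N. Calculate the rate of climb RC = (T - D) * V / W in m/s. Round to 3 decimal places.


Step 1: Excess thrust = T - D = 167175 - 94408 = 72767 N
Step 2: Excess power = 72767 * 264.0 = 19210488.0 W
Step 3: RC = 19210488.0 / 498940 = 38.503 m/s

38.503


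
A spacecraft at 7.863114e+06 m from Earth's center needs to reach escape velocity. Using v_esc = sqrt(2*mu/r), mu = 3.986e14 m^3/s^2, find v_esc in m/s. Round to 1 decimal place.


Step 1: 2*mu/r = 2 * 3.986e14 / 7.863114e+06 = 101384769.4438
Step 2: v_esc = sqrt(101384769.4438) = 10069.0 m/s

10069.0


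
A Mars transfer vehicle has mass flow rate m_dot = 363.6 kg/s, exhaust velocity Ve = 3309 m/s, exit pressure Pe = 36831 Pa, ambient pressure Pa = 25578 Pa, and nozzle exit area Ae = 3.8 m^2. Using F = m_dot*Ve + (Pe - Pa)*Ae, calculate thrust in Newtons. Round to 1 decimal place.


Step 1: Momentum thrust = m_dot * Ve = 363.6 * 3309 = 1203152.4 N
Step 2: Pressure thrust = (Pe - Pa) * Ae = (36831 - 25578) * 3.8 = 42761.4 N
Step 3: Total thrust F = 1203152.4 + 42761.4 = 1245913.8 N

1245913.8


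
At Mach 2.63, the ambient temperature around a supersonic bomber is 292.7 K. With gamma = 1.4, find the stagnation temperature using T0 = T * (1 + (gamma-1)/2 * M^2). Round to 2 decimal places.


Step 1: (gamma-1)/2 = 0.2
Step 2: M^2 = 6.9169
Step 3: 1 + 0.2 * 6.9169 = 2.38338
Step 4: T0 = 292.7 * 2.38338 = 697.62 K

697.62


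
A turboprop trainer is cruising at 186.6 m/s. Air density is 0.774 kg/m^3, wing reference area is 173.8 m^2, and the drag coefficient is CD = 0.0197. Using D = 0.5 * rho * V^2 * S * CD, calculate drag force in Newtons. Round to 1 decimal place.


Step 1: Dynamic pressure q = 0.5 * 0.774 * 186.6^2 = 13475.1697 Pa
Step 2: Drag D = q * S * CD = 13475.1697 * 173.8 * 0.0197
Step 3: D = 46137.1 N

46137.1


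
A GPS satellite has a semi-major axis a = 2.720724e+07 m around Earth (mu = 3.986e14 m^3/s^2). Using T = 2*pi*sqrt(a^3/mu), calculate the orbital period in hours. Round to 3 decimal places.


Step 1: a^3 / mu = 2.013972e+22 / 3.986e14 = 5.052615e+07
Step 2: sqrt(5.052615e+07) = 7108.1746 s
Step 3: T = 2*pi * 7108.1746 = 44661.98 s
Step 4: T in hours = 44661.98 / 3600 = 12.406 hours

12.406


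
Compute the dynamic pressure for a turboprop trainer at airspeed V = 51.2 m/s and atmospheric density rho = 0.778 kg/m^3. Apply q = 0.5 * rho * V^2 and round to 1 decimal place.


Step 1: V^2 = 51.2^2 = 2621.44
Step 2: q = 0.5 * 0.778 * 2621.44
Step 3: q = 1019.7 Pa

1019.7


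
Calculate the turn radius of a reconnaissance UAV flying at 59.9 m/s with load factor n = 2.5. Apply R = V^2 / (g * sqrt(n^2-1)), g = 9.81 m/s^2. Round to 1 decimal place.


Step 1: V^2 = 59.9^2 = 3588.01
Step 2: n^2 - 1 = 2.5^2 - 1 = 5.25
Step 3: sqrt(5.25) = 2.291288
Step 4: R = 3588.01 / (9.81 * 2.291288) = 159.6 m

159.6


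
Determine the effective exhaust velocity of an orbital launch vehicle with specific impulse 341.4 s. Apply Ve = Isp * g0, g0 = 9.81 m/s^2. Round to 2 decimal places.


Step 1: Ve = Isp * g0 = 341.4 * 9.81
Step 2: Ve = 3349.13 m/s

3349.13


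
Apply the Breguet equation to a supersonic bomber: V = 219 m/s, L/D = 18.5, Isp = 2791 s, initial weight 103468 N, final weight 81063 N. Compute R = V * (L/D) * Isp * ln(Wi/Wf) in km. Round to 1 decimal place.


Step 1: Coefficient = V * (L/D) * Isp = 219 * 18.5 * 2791 = 11307736.5 m
Step 2: Wi/Wf = 103468 / 81063 = 1.27639
Step 3: ln(1.27639) = 0.244036
Step 4: R = 11307736.5 * 0.244036 = 2759492.0 m = 2759.5 km

2759.5


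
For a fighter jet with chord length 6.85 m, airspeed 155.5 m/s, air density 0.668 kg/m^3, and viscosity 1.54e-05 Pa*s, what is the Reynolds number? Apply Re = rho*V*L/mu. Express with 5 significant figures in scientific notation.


Step 1: Numerator = rho * V * L = 0.668 * 155.5 * 6.85 = 711.5369
Step 2: Re = 711.5369 / 1.54e-05
Step 3: Re = 4.6204e+07

4.6204e+07


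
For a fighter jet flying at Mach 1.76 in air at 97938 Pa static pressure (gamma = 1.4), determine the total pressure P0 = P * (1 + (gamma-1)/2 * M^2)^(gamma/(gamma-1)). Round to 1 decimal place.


Step 1: (gamma-1)/2 * M^2 = 0.2 * 3.0976 = 0.61952
Step 2: 1 + 0.61952 = 1.61952
Step 3: Exponent gamma/(gamma-1) = 3.5
Step 4: P0 = 97938 * 1.61952^3.5 = 529423.6 Pa

529423.6


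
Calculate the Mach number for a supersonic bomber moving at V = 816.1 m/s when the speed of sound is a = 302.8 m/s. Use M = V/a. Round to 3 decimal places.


Step 1: M = V / a = 816.1 / 302.8
Step 2: M = 2.695

2.695
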